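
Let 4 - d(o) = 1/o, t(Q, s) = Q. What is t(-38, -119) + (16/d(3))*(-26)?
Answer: -1666/11 ≈ -151.45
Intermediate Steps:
d(o) = 4 - 1/o
t(-38, -119) + (16/d(3))*(-26) = -38 + (16/(4 - 1/3))*(-26) = -38 + (16/(4 - 1*⅓))*(-26) = -38 + (16/(4 - ⅓))*(-26) = -38 + (16/(11/3))*(-26) = -38 + (16*(3/11))*(-26) = -38 + (48/11)*(-26) = -38 - 1248/11 = -1666/11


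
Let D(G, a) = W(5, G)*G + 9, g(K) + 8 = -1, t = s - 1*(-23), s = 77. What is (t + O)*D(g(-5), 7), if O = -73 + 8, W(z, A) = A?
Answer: 3150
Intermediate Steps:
t = 100 (t = 77 - 1*(-23) = 77 + 23 = 100)
g(K) = -9 (g(K) = -8 - 1 = -9)
D(G, a) = 9 + G² (D(G, a) = G*G + 9 = G² + 9 = 9 + G²)
O = -65
(t + O)*D(g(-5), 7) = (100 - 65)*(9 + (-9)²) = 35*(9 + 81) = 35*90 = 3150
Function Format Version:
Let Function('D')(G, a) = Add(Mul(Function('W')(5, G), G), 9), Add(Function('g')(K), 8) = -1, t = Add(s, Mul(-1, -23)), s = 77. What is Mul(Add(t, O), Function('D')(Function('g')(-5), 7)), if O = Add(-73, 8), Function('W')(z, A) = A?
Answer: 3150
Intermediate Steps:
t = 100 (t = Add(77, Mul(-1, -23)) = Add(77, 23) = 100)
Function('g')(K) = -9 (Function('g')(K) = Add(-8, -1) = -9)
Function('D')(G, a) = Add(9, Pow(G, 2)) (Function('D')(G, a) = Add(Mul(G, G), 9) = Add(Pow(G, 2), 9) = Add(9, Pow(G, 2)))
O = -65
Mul(Add(t, O), Function('D')(Function('g')(-5), 7)) = Mul(Add(100, -65), Add(9, Pow(-9, 2))) = Mul(35, Add(9, 81)) = Mul(35, 90) = 3150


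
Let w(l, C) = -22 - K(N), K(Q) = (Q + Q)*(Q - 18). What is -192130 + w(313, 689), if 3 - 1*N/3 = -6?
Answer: -192638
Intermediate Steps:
N = 27 (N = 9 - 3*(-6) = 9 + 18 = 27)
K(Q) = 2*Q*(-18 + Q) (K(Q) = (2*Q)*(-18 + Q) = 2*Q*(-18 + Q))
w(l, C) = -508 (w(l, C) = -22 - 2*27*(-18 + 27) = -22 - 2*27*9 = -22 - 1*486 = -22 - 486 = -508)
-192130 + w(313, 689) = -192130 - 508 = -192638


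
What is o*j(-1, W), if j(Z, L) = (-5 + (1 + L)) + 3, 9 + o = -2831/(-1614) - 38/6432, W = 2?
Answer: -6273631/865104 ≈ -7.2519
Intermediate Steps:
o = -6273631/865104 (o = -9 + (-2831/(-1614) - 38/6432) = -9 + (-2831*(-1/1614) - 38*1/6432) = -9 + (2831/1614 - 19/3216) = -9 + 1512305/865104 = -6273631/865104 ≈ -7.2519)
j(Z, L) = -1 + L (j(Z, L) = (-4 + L) + 3 = -1 + L)
o*j(-1, W) = -6273631*(-1 + 2)/865104 = -6273631/865104*1 = -6273631/865104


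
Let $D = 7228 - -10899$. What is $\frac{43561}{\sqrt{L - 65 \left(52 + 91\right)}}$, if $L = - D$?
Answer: $- \frac{43561 i \sqrt{27422}}{27422} \approx - 263.06 i$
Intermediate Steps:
$D = 18127$ ($D = 7228 + 10899 = 18127$)
$L = -18127$ ($L = \left(-1\right) 18127 = -18127$)
$\frac{43561}{\sqrt{L - 65 \left(52 + 91\right)}} = \frac{43561}{\sqrt{-18127 - 65 \left(52 + 91\right)}} = \frac{43561}{\sqrt{-18127 - 9295}} = \frac{43561}{\sqrt{-27422}} = \frac{43561}{i \sqrt{27422}} = 43561 \left(- \frac{i \sqrt{27422}}{27422}\right) = - \frac{43561 i \sqrt{27422}}{27422}$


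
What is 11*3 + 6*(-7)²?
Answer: 327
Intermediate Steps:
11*3 + 6*(-7)² = 33 + 6*49 = 33 + 294 = 327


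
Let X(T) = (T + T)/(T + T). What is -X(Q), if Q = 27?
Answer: -1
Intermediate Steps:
X(T) = 1 (X(T) = (2*T)/((2*T)) = (2*T)*(1/(2*T)) = 1)
-X(Q) = -1*1 = -1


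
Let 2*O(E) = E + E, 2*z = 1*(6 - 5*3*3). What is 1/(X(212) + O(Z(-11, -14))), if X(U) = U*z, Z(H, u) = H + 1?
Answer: -1/4144 ≈ -0.00024131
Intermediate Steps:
Z(H, u) = 1 + H
z = -39/2 (z = (1*(6 - 5*3*3))/2 = (1*(6 - 15*3))/2 = (1*(6 - 45))/2 = (1*(-39))/2 = (1/2)*(-39) = -39/2 ≈ -19.500)
O(E) = E (O(E) = (E + E)/2 = (2*E)/2 = E)
X(U) = -39*U/2 (X(U) = U*(-39/2) = -39*U/2)
1/(X(212) + O(Z(-11, -14))) = 1/(-39/2*212 + (1 - 11)) = 1/(-4134 - 10) = 1/(-4144) = -1/4144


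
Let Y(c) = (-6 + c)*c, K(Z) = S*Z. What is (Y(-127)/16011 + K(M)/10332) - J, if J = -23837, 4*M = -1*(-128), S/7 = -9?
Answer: 15648386930/656451 ≈ 23838.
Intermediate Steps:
S = -63 (S = 7*(-9) = -63)
M = 32 (M = (-1*(-128))/4 = (¼)*128 = 32)
K(Z) = -63*Z
Y(c) = c*(-6 + c)
(Y(-127)/16011 + K(M)/10332) - J = (-127*(-6 - 127)/16011 - 63*32/10332) - 1*(-23837) = (-127*(-133)*(1/16011) - 2016*1/10332) + 23837 = (16891*(1/16011) - 8/41) + 23837 = (16891/16011 - 8/41) + 23837 = 564443/656451 + 23837 = 15648386930/656451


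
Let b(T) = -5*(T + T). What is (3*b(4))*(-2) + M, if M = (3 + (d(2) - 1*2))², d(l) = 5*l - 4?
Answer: 289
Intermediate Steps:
d(l) = -4 + 5*l
b(T) = -10*T
M = 49 (M = (3 + ((-4 + 5*2) - 1*2))² = (3 + ((-4 + 10) - 2))² = (3 + (6 - 2))² = (3 + 4)² = 7² = 49)
(3*b(4))*(-2) + M = (3*(-10*4))*(-2) + 49 = (3*(-40))*(-2) + 49 = -120*(-2) + 49 = 240 + 49 = 289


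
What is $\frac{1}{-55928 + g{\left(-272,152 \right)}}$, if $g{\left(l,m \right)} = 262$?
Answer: $- \frac{1}{55666} \approx -1.7964 \cdot 10^{-5}$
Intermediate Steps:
$\frac{1}{-55928 + g{\left(-272,152 \right)}} = \frac{1}{-55928 + 262} = \frac{1}{-55666} = - \frac{1}{55666}$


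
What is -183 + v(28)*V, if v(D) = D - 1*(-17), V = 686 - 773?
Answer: -4098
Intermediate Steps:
V = -87
v(D) = 17 + D (v(D) = D + 17 = 17 + D)
-183 + v(28)*V = -183 + (17 + 28)*(-87) = -183 + 45*(-87) = -183 - 3915 = -4098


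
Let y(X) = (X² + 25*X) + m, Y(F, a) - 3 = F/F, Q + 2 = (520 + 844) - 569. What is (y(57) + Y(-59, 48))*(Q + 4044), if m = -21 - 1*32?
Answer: 22371125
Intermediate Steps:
m = -53 (m = -21 - 32 = -53)
Q = 793 (Q = -2 + ((520 + 844) - 569) = -2 + (1364 - 569) = -2 + 795 = 793)
Y(F, a) = 4 (Y(F, a) = 3 + F/F = 3 + 1 = 4)
y(X) = -53 + X² + 25*X (y(X) = (X² + 25*X) - 53 = -53 + X² + 25*X)
(y(57) + Y(-59, 48))*(Q + 4044) = ((-53 + 57² + 25*57) + 4)*(793 + 4044) = ((-53 + 3249 + 1425) + 4)*4837 = (4621 + 4)*4837 = 4625*4837 = 22371125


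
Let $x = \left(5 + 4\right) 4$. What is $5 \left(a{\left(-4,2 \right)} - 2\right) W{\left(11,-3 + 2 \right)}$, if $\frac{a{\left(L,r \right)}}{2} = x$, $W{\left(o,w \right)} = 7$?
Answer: $2450$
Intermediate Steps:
$x = 36$ ($x = 9 \cdot 4 = 36$)
$a{\left(L,r \right)} = 72$ ($a{\left(L,r \right)} = 2 \cdot 36 = 72$)
$5 \left(a{\left(-4,2 \right)} - 2\right) W{\left(11,-3 + 2 \right)} = 5 \left(72 - 2\right) 7 = 5 \cdot 70 \cdot 7 = 350 \cdot 7 = 2450$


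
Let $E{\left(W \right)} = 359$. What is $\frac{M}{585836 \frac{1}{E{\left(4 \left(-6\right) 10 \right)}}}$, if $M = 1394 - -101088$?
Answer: $\frac{18395519}{292918} \approx 62.801$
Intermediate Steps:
$M = 102482$ ($M = 1394 + 101088 = 102482$)
$\frac{M}{585836 \frac{1}{E{\left(4 \left(-6\right) 10 \right)}}} = \frac{102482}{585836 \cdot \frac{1}{359}} = \frac{102482}{\frac{585836}{359}} = 102482 \cdot \frac{359}{585836} = \frac{18395519}{292918}$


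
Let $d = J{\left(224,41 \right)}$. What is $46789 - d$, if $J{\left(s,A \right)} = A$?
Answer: $46748$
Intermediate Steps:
$d = 41$
$46789 - d = 46789 - 41 = 46748$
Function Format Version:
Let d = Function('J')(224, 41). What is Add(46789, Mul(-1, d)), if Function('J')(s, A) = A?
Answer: 46748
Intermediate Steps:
d = 41
Add(46789, Mul(-1, d)) = Add(46789, Mul(-1, 41)) = Add(46789, -41) = 46748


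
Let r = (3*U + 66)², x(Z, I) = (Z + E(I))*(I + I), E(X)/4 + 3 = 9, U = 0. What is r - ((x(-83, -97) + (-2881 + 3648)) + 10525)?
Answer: -18382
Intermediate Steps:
E(X) = 24 (E(X) = -12 + 4*9 = -12 + 36 = 24)
x(Z, I) = 2*I*(24 + Z) (x(Z, I) = (Z + 24)*(I + I) = (24 + Z)*(2*I) = 2*I*(24 + Z))
r = 4356 (r = (3*0 + 66)² = (0 + 66)² = 66² = 4356)
r - ((x(-83, -97) + (-2881 + 3648)) + 10525) = 4356 - ((2*(-97)*(24 - 83) + (-2881 + 3648)) + 10525) = 4356 - ((2*(-97)*(-59) + 767) + 10525) = 4356 - ((11446 + 767) + 10525) = 4356 - (12213 + 10525) = 4356 - 1*22738 = 4356 - 22738 = -18382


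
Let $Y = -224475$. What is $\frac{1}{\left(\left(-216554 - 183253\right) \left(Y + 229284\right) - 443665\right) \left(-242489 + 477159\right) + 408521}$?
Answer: $- \frac{1}{451297520547239} \approx -2.2158 \cdot 10^{-15}$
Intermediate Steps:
$\frac{1}{\left(\left(-216554 - 183253\right) \left(Y + 229284\right) - 443665\right) \left(-242489 + 477159\right) + 408521} = \frac{1}{\left(\left(-216554 - 183253\right) \left(-224475 + 229284\right) - 443665\right) \left(-242489 + 477159\right) + 408521} = \frac{1}{\left(\left(-399807\right) 4809 - 443665\right) 234670 + 408521} = \frac{1}{\left(-1922671863 - 443665\right) 234670 + 408521} = \frac{1}{\left(-1923115528\right) 234670 + 408521} = \frac{1}{-451297520955760 + 408521} = \frac{1}{-451297520547239} = - \frac{1}{451297520547239}$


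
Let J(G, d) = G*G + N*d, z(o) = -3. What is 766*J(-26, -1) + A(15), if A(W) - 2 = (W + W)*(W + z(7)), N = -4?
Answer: 521242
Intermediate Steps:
J(G, d) = G² - 4*d (J(G, d) = G*G - 4*d = G² - 4*d)
A(W) = 2 + 2*W*(-3 + W) (A(W) = 2 + (W + W)*(W - 3) = 2 + (2*W)*(-3 + W) = 2 + 2*W*(-3 + W))
766*J(-26, -1) + A(15) = 766*((-26)² - 4*(-1)) + (2 - 6*15 + 2*15²) = 766*(676 + 4) + (2 - 90 + 2*225) = 766*680 + (2 - 90 + 450) = 520880 + 362 = 521242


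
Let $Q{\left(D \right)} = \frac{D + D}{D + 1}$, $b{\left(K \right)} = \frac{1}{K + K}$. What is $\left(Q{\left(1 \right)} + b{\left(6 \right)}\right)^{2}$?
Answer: $\frac{169}{144} \approx 1.1736$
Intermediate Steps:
$b{\left(K \right)} = \frac{1}{2 K}$
$Q{\left(D \right)} = \frac{2 D}{1 + D}$
$\left(Q{\left(1 \right)} + b{\left(6 \right)}\right)^{2} = \left(2 \cdot 1 \frac{1}{1 + 1} + \frac{1}{2 \cdot 6}\right)^{2} = \left(2 \cdot 1 \cdot \frac{1}{2} + \frac{1}{2} \cdot \frac{1}{6}\right)^{2} = \left(2 \cdot 1 \cdot \frac{1}{2} + \frac{1}{12}\right)^{2} = \left(1 + \frac{1}{12}\right)^{2} = \left(\frac{13}{12}\right)^{2} = \frac{169}{144}$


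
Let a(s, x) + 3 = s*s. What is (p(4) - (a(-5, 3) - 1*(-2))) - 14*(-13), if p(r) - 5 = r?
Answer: 167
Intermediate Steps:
a(s, x) = -3 + s**2 (a(s, x) = -3 + s*s = -3 + s**2)
p(r) = 5 + r
(p(4) - (a(-5, 3) - 1*(-2))) - 14*(-13) = ((5 + 4) - ((-3 + (-5)**2) - 1*(-2))) - 14*(-13) = (9 - ((-3 + 25) + 2)) + 182 = (9 - (22 + 2)) + 182 = (9 - 1*24) + 182 = (9 - 24) + 182 = -15 + 182 = 167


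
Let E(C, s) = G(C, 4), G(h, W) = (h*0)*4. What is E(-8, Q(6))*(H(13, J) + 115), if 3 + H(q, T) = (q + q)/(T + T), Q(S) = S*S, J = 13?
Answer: 0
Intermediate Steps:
Q(S) = S²
H(q, T) = -3 + q/T (H(q, T) = -3 + (q + q)/(T + T) = -3 + (2*q)/((2*T)) = -3 + (2*q)*(1/(2*T)) = -3 + q/T)
G(h, W) = 0 (G(h, W) = 0*4 = 0)
E(C, s) = 0
E(-8, Q(6))*(H(13, J) + 115) = 0*((-3 + 13/13) + 115) = 0*((-3 + 13*(1/13)) + 115) = 0*((-3 + 1) + 115) = 0*(-2 + 115) = 0*113 = 0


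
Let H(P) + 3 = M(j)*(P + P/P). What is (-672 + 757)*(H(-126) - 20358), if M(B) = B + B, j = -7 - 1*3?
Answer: -1518185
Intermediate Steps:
j = -10 (j = -7 - 3 = -10)
M(B) = 2*B
H(P) = -23 - 20*P (H(P) = -3 + (2*(-10))*(P + P/P) = -3 - 20*(P + 1) = -3 - 20*(1 + P) = -3 + (-20 - 20*P) = -23 - 20*P)
(-672 + 757)*(H(-126) - 20358) = (-672 + 757)*((-23 - 20*(-126)) - 20358) = 85*((-23 + 2520) - 20358) = 85*(2497 - 20358) = 85*(-17861) = -1518185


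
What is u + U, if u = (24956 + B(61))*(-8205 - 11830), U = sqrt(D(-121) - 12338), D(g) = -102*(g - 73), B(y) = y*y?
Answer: -574543695 + 5*sqrt(298) ≈ -5.7454e+8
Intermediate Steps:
B(y) = y**2
D(g) = 7446 - 102*g (D(g) = -102*(-73 + g) = 7446 - 102*g)
U = 5*sqrt(298) (U = sqrt((7446 - 102*(-121)) - 12338) = sqrt((7446 + 12342) - 12338) = sqrt(19788 - 12338) = sqrt(7450) = 5*sqrt(298) ≈ 86.313)
u = -574543695 (u = (24956 + 61**2)*(-8205 - 11830) = (24956 + 3721)*(-20035) = 28677*(-20035) = -574543695)
u + U = -574543695 + 5*sqrt(298)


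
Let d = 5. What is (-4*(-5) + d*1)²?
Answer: 625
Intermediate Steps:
(-4*(-5) + d*1)² = (-4*(-5) + 5*1)² = (20 + 5)² = 25² = 625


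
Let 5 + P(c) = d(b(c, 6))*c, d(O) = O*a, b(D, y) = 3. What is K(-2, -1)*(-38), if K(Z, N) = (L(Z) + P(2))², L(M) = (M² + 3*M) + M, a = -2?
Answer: -16758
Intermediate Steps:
L(M) = M² + 4*M
d(O) = -2*O (d(O) = O*(-2) = -2*O)
P(c) = -5 - 6*c (P(c) = -5 + (-2*3)*c = -5 - 6*c)
K(Z, N) = (-17 + Z*(4 + Z))² (K(Z, N) = (Z*(4 + Z) + (-5 - 6*2))² = (Z*(4 + Z) + (-5 - 12))² = (Z*(4 + Z) - 17)² = (-17 + Z*(4 + Z))²)
K(-2, -1)*(-38) = (-17 - 2*(4 - 2))²*(-38) = (-17 - 2*2)²*(-38) = (-17 - 4)²*(-38) = (-21)²*(-38) = 441*(-38) = -16758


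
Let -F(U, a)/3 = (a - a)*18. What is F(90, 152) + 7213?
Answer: 7213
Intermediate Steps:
F(U, a) = 0 (F(U, a) = -3*(a - a)*18 = -0*18 = -3*0 = 0)
F(90, 152) + 7213 = 0 + 7213 = 7213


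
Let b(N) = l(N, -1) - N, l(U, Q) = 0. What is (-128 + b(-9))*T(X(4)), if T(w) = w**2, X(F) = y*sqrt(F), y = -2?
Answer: -1904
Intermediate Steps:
X(F) = -2*sqrt(F)
b(N) = -N (b(N) = 0 - N = -N)
(-128 + b(-9))*T(X(4)) = (-128 - 1*(-9))*(-2*sqrt(4))**2 = (-128 + 9)*(-2*2)**2 = -119*(-4)**2 = -119*16 = -1904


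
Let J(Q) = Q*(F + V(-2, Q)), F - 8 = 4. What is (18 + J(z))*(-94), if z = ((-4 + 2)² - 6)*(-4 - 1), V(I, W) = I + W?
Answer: -20492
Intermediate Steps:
F = 12 (F = 8 + 4 = 12)
z = 10 (z = ((-2)² - 6)*(-5) = (4 - 6)*(-5) = -2*(-5) = 10)
J(Q) = Q*(10 + Q) (J(Q) = Q*(12 + (-2 + Q)) = Q*(10 + Q))
(18 + J(z))*(-94) = (18 + 10*(10 + 10))*(-94) = (18 + 10*20)*(-94) = (18 + 200)*(-94) = 218*(-94) = -20492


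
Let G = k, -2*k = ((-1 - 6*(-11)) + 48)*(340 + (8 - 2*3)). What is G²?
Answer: 373378329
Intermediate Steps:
k = -19323 (k = -((-1 - 6*(-11)) + 48)*(340 + (8 - 2*3))/2 = -((-1 + 66) + 48)*(340 + (8 - 6))/2 = -(65 + 48)*(340 + 2)/2 = -113*342/2 = -½*38646 = -19323)
G = -19323
G² = (-19323)² = 373378329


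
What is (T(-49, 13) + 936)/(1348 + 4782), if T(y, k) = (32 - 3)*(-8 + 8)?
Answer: 468/3065 ≈ 0.15269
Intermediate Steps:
T(y, k) = 0 (T(y, k) = 29*0 = 0)
(T(-49, 13) + 936)/(1348 + 4782) = (0 + 936)/(1348 + 4782) = 936/6130 = 936*(1/6130) = 468/3065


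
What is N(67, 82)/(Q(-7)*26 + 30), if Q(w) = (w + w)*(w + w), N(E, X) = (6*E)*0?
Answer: 0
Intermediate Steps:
N(E, X) = 0
Q(w) = 4*w² (Q(w) = (2*w)*(2*w) = 4*w²)
N(67, 82)/(Q(-7)*26 + 30) = 0/((4*(-7)²)*26 + 30) = 0/((4*49)*26 + 30) = 0/(196*26 + 30) = 0/(5096 + 30) = 0/5126 = 0*(1/5126) = 0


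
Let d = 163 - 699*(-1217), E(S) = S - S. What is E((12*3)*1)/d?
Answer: 0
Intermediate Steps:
E(S) = 0
d = 850846 (d = 163 + 850683 = 850846)
E((12*3)*1)/d = 0/850846 = 0*(1/850846) = 0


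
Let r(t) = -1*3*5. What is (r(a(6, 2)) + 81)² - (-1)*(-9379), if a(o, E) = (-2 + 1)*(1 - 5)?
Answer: -5023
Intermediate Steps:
a(o, E) = 4 (a(o, E) = -1*(-4) = 4)
r(t) = -15 (r(t) = -3*5 = -15)
(r(a(6, 2)) + 81)² - (-1)*(-9379) = (-15 + 81)² - (-1)*(-9379) = 66² - 1*9379 = 4356 - 9379 = -5023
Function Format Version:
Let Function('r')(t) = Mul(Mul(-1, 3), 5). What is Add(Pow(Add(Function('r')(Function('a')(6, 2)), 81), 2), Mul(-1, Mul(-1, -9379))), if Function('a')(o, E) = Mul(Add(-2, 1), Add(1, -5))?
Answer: -5023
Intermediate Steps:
Function('a')(o, E) = 4 (Function('a')(o, E) = Mul(-1, -4) = 4)
Function('r')(t) = -15 (Function('r')(t) = Mul(-3, 5) = -15)
Add(Pow(Add(Function('r')(Function('a')(6, 2)), 81), 2), Mul(-1, Mul(-1, -9379))) = Add(Pow(Add(-15, 81), 2), Mul(-1, Mul(-1, -9379))) = Add(Pow(66, 2), Mul(-1, 9379)) = Add(4356, -9379) = -5023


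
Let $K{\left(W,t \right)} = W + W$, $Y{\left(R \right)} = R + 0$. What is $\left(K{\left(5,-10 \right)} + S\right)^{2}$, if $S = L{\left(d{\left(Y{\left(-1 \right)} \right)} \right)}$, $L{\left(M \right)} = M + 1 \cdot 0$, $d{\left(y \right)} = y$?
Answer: $81$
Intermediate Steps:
$Y{\left(R \right)} = R$
$K{\left(W,t \right)} = 2 W$
$L{\left(M \right)} = M$ ($L{\left(M \right)} = M + 0 = M$)
$S = -1$
$\left(K{\left(5,-10 \right)} + S\right)^{2} = \left(2 \cdot 5 - 1\right)^{2} = \left(10 - 1\right)^{2} = 9^{2} = 81$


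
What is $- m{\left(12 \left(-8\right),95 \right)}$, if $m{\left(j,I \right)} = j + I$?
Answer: $1$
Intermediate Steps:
$m{\left(j,I \right)} = I + j$
$- m{\left(12 \left(-8\right),95 \right)} = - (95 + 12 \left(-8\right)) = - (95 - 96) = \left(-1\right) \left(-1\right) = 1$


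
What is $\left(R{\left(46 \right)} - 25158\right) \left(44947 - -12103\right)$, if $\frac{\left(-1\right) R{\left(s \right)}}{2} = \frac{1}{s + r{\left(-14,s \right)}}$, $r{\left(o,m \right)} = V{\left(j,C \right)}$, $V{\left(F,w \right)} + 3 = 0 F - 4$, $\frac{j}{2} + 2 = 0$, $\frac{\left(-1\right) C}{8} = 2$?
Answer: $- \frac{55975406200}{39} \approx -1.4353 \cdot 10^{9}$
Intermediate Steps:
$C = -16$ ($C = \left(-8\right) 2 = -16$)
$j = -4$ ($j = -4 + 2 \cdot 0 = -4 + 0 = -4$)
$V{\left(F,w \right)} = -7$ ($V{\left(F,w \right)} = -3 - \left(4 + 0 F\right) = -3 + \left(0 - 4\right) = -3 - 4 = -7$)
$r{\left(o,m \right)} = -7$
$R{\left(s \right)} = - \frac{2}{-7 + s}$ ($R{\left(s \right)} = - \frac{2}{s - 7} = - \frac{2}{-7 + s}$)
$\left(R{\left(46 \right)} - 25158\right) \left(44947 - -12103\right) = \left(- \frac{2}{-7 + 46} - 25158\right) \left(44947 - -12103\right) = \left(- \frac{2}{39} - 25158\right) \left(44947 + 12103\right) = \left(\left(-2\right) \frac{1}{39} - 25158\right) 57050 = \left(- \frac{2}{39} - 25158\right) 57050 = \left(- \frac{981164}{39}\right) 57050 = - \frac{55975406200}{39}$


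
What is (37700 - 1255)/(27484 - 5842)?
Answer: 36445/21642 ≈ 1.6840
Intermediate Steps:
(37700 - 1255)/(27484 - 5842) = 36445/21642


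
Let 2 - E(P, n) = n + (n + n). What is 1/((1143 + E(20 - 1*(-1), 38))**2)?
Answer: 1/1062961 ≈ 9.4077e-7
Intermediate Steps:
E(P, n) = 2 - 3*n (E(P, n) = 2 - (n + (n + n)) = 2 - (n + 2*n) = 2 - 3*n)
1/((1143 + E(20 - 1*(-1), 38))**2) = 1/((1143 + (2 - 3*38))**2) = 1/((1143 + (2 - 114))**2) = 1/((1143 - 112)**2) = 1/(1031**2) = 1/1062961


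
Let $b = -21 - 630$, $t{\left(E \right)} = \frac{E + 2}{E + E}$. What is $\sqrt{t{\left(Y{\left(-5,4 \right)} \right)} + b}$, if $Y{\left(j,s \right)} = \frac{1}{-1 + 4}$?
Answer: $\frac{i \sqrt{2590}}{2} \approx 25.446 i$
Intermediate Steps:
$Y{\left(j,s \right)} = \frac{1}{3}$
$t{\left(E \right)} = \frac{2 + E}{2 E}$
$b = -651$ ($b = -21 - 630 = -651$)
$\sqrt{t{\left(Y{\left(-5,4 \right)} \right)} + b} = \sqrt{\frac{\frac{1}{\frac{1}{3}} \left(2 + \frac{1}{3}\right)}{2} - 651} = \sqrt{\frac{1}{2} \cdot 3 \cdot \frac{7}{3} - 651} = \sqrt{\frac{7}{2} - 651} = \sqrt{- \frac{1295}{2}} = \frac{i \sqrt{2590}}{2}$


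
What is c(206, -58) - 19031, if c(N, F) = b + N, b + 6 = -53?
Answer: -18884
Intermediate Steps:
b = -59 (b = -6 - 53 = -59)
c(N, F) = -59 + N
c(206, -58) - 19031 = (-59 + 206) - 19031 = 147 - 19031 = -18884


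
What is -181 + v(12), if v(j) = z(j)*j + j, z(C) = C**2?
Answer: 1559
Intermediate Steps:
v(j) = j + j**3 (v(j) = j**2*j + j = j**3 + j = j + j**3)
-181 + v(12) = -181 + (12 + 12**3) = -181 + (12 + 1728) = -181 + 1740 = 1559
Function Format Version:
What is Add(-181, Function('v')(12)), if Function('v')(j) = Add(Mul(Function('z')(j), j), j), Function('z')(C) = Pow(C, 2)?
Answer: 1559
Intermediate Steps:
Function('v')(j) = Add(j, Pow(j, 3)) (Function('v')(j) = Add(Mul(Pow(j, 2), j), j) = Add(Pow(j, 3), j) = Add(j, Pow(j, 3)))
Add(-181, Function('v')(12)) = Add(-181, Add(12, Pow(12, 3))) = Add(-181, Add(12, 1728)) = Add(-181, 1740) = 1559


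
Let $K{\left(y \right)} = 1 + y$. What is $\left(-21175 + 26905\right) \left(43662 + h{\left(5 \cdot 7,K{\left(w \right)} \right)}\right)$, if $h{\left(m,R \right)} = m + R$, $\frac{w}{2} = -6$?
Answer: $250320780$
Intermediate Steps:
$w = -12$ ($w = 2 \left(-6\right) = -12$)
$h{\left(m,R \right)} = R + m$
$\left(-21175 + 26905\right) \left(43662 + h{\left(5 \cdot 7,K{\left(w \right)} \right)}\right) = \left(-21175 + 26905\right) \left(43662 + \left(\left(1 - 12\right) + 5 \cdot 7\right)\right) = 5730 \left(43662 + \left(-11 + 35\right)\right) = 5730 \left(43662 + 24\right) = 5730 \cdot 43686 = 250320780$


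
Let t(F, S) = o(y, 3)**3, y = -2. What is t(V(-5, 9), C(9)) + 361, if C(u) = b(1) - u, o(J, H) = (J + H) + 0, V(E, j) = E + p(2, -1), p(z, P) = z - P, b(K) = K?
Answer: 362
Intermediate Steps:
V(E, j) = 3 + E (V(E, j) = E + (2 - 1*(-1)) = E + (2 + 1) = E + 3 = 3 + E)
o(J, H) = H + J (o(J, H) = (H + J) + 0 = H + J)
C(u) = 1 - u
t(F, S) = 1 (t(F, S) = (3 - 2)**3 = 1**3 = 1)
t(V(-5, 9), C(9)) + 361 = 1 + 361 = 362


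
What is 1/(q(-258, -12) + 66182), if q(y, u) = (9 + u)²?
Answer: 1/66191 ≈ 1.5108e-5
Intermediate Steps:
1/(q(-258, -12) + 66182) = 1/((9 - 12)² + 66182) = 1/((-3)² + 66182) = 1/(9 + 66182) = 1/66191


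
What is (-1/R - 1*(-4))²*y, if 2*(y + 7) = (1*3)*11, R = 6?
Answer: 10051/72 ≈ 139.60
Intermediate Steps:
y = 19/2 (y = -7 + ((1*3)*11)/2 = -7 + (3*11)/2 = -7 + (½)*33 = -7 + 33/2 = 19/2 ≈ 9.5000)
(-1/R - 1*(-4))²*y = (-1/6 - 1*(-4))²*(19/2) = (-1*⅙ + 4)²*(19/2) = (-⅙ + 4)²*(19/2) = (23/6)²*(19/2) = (529/36)*(19/2) = 10051/72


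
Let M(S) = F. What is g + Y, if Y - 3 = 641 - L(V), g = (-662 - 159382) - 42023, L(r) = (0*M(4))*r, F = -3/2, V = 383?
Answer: -201423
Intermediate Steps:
F = -3/2 (F = -3*1/2 = -3/2 ≈ -1.5000)
M(S) = -3/2
L(r) = 0 (L(r) = (0*(-3/2))*r = 0*r = 0)
g = -202067 (g = -160044 - 42023 = -202067)
Y = 644 (Y = 3 + (641 - 1*0) = 3 + (641 + 0) = 3 + 641 = 644)
g + Y = -202067 + 644 = -201423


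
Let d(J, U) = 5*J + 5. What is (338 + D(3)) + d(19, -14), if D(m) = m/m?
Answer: 439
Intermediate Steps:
D(m) = 1
d(J, U) = 5 + 5*J
(338 + D(3)) + d(19, -14) = (338 + 1) + (5 + 5*19) = 339 + (5 + 95) = 339 + 100 = 439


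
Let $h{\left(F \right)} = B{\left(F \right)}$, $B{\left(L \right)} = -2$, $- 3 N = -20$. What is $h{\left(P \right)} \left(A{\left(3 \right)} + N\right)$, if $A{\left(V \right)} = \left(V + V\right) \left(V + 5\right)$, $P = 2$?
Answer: $- \frac{328}{3} \approx -109.33$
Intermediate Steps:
$N = \frac{20}{3}$ ($N = \left(- \frac{1}{3}\right) \left(-20\right) = \frac{20}{3} \approx 6.6667$)
$A{\left(V \right)} = 2 V \left(5 + V\right)$
$h{\left(F \right)} = -2$
$h{\left(P \right)} \left(A{\left(3 \right)} + N\right) = - 2 \left(2 \cdot 3 \left(5 + 3\right) + \frac{20}{3}\right) = - 2 \left(2 \cdot 3 \cdot 8 + \frac{20}{3}\right) = - 2 \left(48 + \frac{20}{3}\right) = \left(-2\right) \frac{164}{3} = - \frac{328}{3}$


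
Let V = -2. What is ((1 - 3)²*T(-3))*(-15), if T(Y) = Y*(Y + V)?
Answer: -900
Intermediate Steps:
T(Y) = Y*(-2 + Y) (T(Y) = Y*(Y - 2) = Y*(-2 + Y))
((1 - 3)²*T(-3))*(-15) = ((1 - 3)²*(-3*(-2 - 3)))*(-15) = ((-2)²*(-3*(-5)))*(-15) = (4*15)*(-15) = 60*(-15) = -900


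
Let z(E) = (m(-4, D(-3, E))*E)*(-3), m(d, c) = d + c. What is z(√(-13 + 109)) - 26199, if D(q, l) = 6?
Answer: -26199 - 24*√6 ≈ -26258.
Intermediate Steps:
m(d, c) = c + d
z(E) = -6*E (z(E) = ((6 - 4)*E)*(-3) = (2*E)*(-3) = -6*E)
z(√(-13 + 109)) - 26199 = -6*√(-13 + 109) - 26199 = -24*√6 - 26199 = -26199 - 24*√6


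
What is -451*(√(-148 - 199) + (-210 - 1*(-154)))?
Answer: 25256 - 451*I*√347 ≈ 25256.0 - 8401.2*I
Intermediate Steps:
-451*(√(-148 - 199) + (-210 - 1*(-154))) = -451*(√(-347) + (-210 + 154)) = -451*(I*√347 - 56) = -451*(-56 + I*√347) = 25256 - 451*I*√347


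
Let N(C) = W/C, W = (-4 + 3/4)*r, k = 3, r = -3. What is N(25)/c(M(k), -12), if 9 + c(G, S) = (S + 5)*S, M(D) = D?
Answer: 13/2500 ≈ 0.0052000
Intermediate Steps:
c(G, S) = -9 + S*(5 + S) (c(G, S) = -9 + (S + 5)*S = -9 + (5 + S)*S = -9 + S*(5 + S))
W = 39/4 (W = (-4 + 3/4)*(-3) = -13/4*(-3) = 39/4 ≈ 9.7500)
N(C) = 39/(4*C)
N(25)/c(M(k), -12) = ((39/4)/25)/(-9 + (-12)**2 + 5*(-12)) = ((39/4)*(1/25))/(-9 + 144 - 60) = (39/100)/75 = (39/100)*(1/75) = 13/2500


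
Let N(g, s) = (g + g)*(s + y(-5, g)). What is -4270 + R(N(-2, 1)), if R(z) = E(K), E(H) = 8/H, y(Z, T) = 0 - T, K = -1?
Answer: -4278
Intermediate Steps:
y(Z, T) = -T
N(g, s) = 2*g*(s - g) (N(g, s) = (g + g)*(s - g) = (2*g)*(s - g) = 2*g*(s - g))
R(z) = -8 (R(z) = 8/(-1) = 8*(-1) = -8)
-4270 + R(N(-2, 1)) = -4270 - 8 = -4278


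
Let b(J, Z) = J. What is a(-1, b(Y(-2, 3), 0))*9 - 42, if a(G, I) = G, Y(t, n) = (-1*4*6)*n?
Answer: -51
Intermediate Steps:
Y(t, n) = -24*n (Y(t, n) = (-4*6)*n = -24*n)
a(-1, b(Y(-2, 3), 0))*9 - 42 = -1*9 - 42 = -9 - 42 = -51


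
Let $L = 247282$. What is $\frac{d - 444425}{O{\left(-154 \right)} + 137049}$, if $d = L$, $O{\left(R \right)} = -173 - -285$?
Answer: $- \frac{197143}{137161} \approx -1.4373$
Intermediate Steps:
$O{\left(R \right)} = 112$ ($O{\left(R \right)} = -173 + 285 = 112$)
$d = 247282$
$\frac{d - 444425}{O{\left(-154 \right)} + 137049} = \frac{247282 - 444425}{112 + 137049} = - \frac{197143}{137161}$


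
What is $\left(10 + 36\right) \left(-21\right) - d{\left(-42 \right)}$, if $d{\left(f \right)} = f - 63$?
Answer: $-861$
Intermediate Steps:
$d{\left(f \right)} = -63 + f$
$\left(10 + 36\right) \left(-21\right) - d{\left(-42 \right)} = \left(10 + 36\right) \left(-21\right) - \left(-63 - 42\right) = 46 \left(-21\right) - -105 = -966 + 105 = -861$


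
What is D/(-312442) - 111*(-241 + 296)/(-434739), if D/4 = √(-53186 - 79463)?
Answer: 2035/144913 - 2*I*√132649/156221 ≈ 0.014043 - 0.0046628*I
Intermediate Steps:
D = 4*I*√132649 (D = 4*√(-53186 - 79463) = 4*√(-132649) = 4*(I*√132649) = 4*I*√132649 ≈ 1456.8*I)
D/(-312442) - 111*(-241 + 296)/(-434739) = (4*I*√132649)/(-312442) - 111*(-241 + 296)/(-434739) = (4*I*√132649)*(-1/312442) - 111*55*(-1/434739) = -2*I*√132649/156221 - 6105*(-1/434739) = -2*I*√132649/156221 + 2035/144913 = 2035/144913 - 2*I*√132649/156221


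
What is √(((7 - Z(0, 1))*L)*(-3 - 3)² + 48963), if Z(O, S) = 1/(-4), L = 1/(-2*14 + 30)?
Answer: √196374/2 ≈ 221.57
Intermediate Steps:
L = ½ (L = 1/(-28 + 30) = 1/2 = ½ ≈ 0.50000)
Z(O, S) = -¼
√(((7 - Z(0, 1))*L)*(-3 - 3)² + 48963) = √(((7 - 1*(-¼))*(½))*(-3 - 3)² + 48963) = √(((7 + ¼)*(½))*(-6)² + 48963) = √(((29/4)*(½))*36 + 48963) = √((29/8)*36 + 48963) = √(261/2 + 48963) = √(98187/2) = √196374/2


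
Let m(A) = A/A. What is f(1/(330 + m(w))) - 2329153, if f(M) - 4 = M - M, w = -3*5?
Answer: -2329149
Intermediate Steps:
w = -15
m(A) = 1
f(M) = 4 (f(M) = 4 + (M - M) = 4 + 0 = 4)
f(1/(330 + m(w))) - 2329153 = 4 - 2329153 = -2329149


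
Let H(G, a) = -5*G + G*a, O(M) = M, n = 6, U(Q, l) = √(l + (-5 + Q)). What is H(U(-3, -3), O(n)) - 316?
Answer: -316 + I*√11 ≈ -316.0 + 3.3166*I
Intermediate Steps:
U(Q, l) = √(-5 + Q + l)
H(U(-3, -3), O(n)) - 316 = √(-5 - 3 - 3)*(-5 + 6) - 316 = √(-11)*1 - 316 = (I*√11)*1 - 316 = I*√11 - 316 = -316 + I*√11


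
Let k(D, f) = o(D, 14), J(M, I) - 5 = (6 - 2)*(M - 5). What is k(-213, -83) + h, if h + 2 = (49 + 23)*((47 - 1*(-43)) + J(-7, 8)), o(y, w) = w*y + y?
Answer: 187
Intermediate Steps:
J(M, I) = -15 + 4*M (J(M, I) = 5 + (6 - 2)*(M - 5) = 5 + 4*(-5 + M) = 5 + (-20 + 4*M) = -15 + 4*M)
o(y, w) = y + w*y
k(D, f) = 15*D (k(D, f) = D*(1 + 14) = D*15 = 15*D)
h = 3382 (h = -2 + (49 + 23)*((47 - 1*(-43)) + (-15 + 4*(-7))) = -2 + 72*((47 + 43) + (-15 - 28)) = -2 + 72*(90 - 43) = -2 + 72*47 = -2 + 3384 = 3382)
k(-213, -83) + h = 15*(-213) + 3382 = -3195 + 3382 = 187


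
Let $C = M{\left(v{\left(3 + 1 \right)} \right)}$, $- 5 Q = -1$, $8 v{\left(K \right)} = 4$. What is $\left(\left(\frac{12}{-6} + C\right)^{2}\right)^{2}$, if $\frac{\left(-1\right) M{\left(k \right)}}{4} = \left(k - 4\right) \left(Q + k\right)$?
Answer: $\frac{2313441}{625} \approx 3701.5$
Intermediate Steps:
$v{\left(K \right)} = \frac{1}{2}$ ($v{\left(K \right)} = \frac{1}{8} \cdot 4 = \frac{1}{2}$)
$Q = \frac{1}{5}$ ($Q = \left(- \frac{1}{5}\right) \left(-1\right) = \frac{1}{5} \approx 0.2$)
$M{\left(k \right)} = - 4 \left(-4 + k\right) \left(\frac{1}{5} + k\right)$ ($M{\left(k \right)} = - 4 \left(k - 4\right) \left(\frac{1}{5} + k\right) = - 4 \left(-4 + k\right) \left(\frac{1}{5} + k\right)$)
$C = \frac{49}{5}$ ($C = \frac{16}{5} - \frac{4}{4} + \frac{76}{5} \cdot \frac{1}{2} = \frac{16}{5} - 1 + \frac{38}{5} = \frac{49}{5} \approx 9.8$)
$\left(\left(\frac{12}{-6} + C\right)^{2}\right)^{2} = \left(\left(\frac{12}{-6} + \frac{49}{5}\right)^{2}\right)^{2} = \left(\left(12 \left(- \frac{1}{6}\right) + \frac{49}{5}\right)^{2}\right)^{2} = \left(\left(-2 + \frac{49}{5}\right)^{2}\right)^{2} = \left(\left(\frac{39}{5}\right)^{2}\right)^{2} = \left(\frac{1521}{25}\right)^{2} = \frac{2313441}{625}$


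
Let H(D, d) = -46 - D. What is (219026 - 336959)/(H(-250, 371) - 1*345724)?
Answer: 117933/345520 ≈ 0.34132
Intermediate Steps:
(219026 - 336959)/(H(-250, 371) - 1*345724) = (219026 - 336959)/((-46 - 1*(-250)) - 1*345724) = -117933/((-46 + 250) - 345724) = -117933/(204 - 345724) = -117933/(-345520) = -117933*(-1/345520) = 117933/345520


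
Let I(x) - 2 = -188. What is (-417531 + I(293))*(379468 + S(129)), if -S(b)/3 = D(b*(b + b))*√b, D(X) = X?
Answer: -158510234556 + 41707371582*√129 ≈ 3.1519e+11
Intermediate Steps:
I(x) = -186 (I(x) = 2 - 188 = -186)
S(b) = -6*b^(5/2) (S(b) = -3*b*(b + b)*√b = -3*b*(2*b)*√b = -3*2*b²*√b = -6*b^(5/2))
(-417531 + I(293))*(379468 + S(129)) = (-417531 - 186)*(379468 - 99846*√129) = -417717*(379468 - 99846*√129) = -158510234556 + 41707371582*√129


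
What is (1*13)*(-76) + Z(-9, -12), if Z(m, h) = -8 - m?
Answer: -987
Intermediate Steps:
(1*13)*(-76) + Z(-9, -12) = (1*13)*(-76) + (-8 - 1*(-9)) = 13*(-76) + (-8 + 9) = -988 + 1 = -987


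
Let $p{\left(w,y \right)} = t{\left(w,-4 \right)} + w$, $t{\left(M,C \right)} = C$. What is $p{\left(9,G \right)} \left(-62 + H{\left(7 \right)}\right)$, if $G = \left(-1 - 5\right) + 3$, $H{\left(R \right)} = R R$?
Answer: $-65$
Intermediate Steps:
$H{\left(R \right)} = R^{2}$
$G = -3$ ($G = -6 + 3 = -3$)
$p{\left(w,y \right)} = -4 + w$
$p{\left(9,G \right)} \left(-62 + H{\left(7 \right)}\right) = \left(-4 + 9\right) \left(-62 + 7^{2}\right) = 5 \left(-62 + 49\right) = 5 \left(-13\right) = -65$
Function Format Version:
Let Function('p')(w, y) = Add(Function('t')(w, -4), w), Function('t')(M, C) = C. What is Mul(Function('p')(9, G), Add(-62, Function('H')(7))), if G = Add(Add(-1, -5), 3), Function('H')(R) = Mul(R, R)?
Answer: -65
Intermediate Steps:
Function('H')(R) = Pow(R, 2)
G = -3 (G = Add(-6, 3) = -3)
Function('p')(w, y) = Add(-4, w)
Mul(Function('p')(9, G), Add(-62, Function('H')(7))) = Mul(Add(-4, 9), Add(-62, Pow(7, 2))) = Mul(5, Add(-62, 49)) = Mul(5, -13) = -65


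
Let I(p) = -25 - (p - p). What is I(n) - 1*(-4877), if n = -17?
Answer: 4852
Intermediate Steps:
I(p) = -25 (I(p) = -25 - 1*0 = -25 + 0 = -25)
I(n) - 1*(-4877) = -25 - 1*(-4877) = -25 + 4877 = 4852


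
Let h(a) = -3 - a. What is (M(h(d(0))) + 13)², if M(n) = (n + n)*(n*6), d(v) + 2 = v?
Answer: 625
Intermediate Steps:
d(v) = -2 + v
M(n) = 12*n² (M(n) = (2*n)*(6*n) = 12*n²)
(M(h(d(0))) + 13)² = (12*(-3 - (-2 + 0))² + 13)² = (12*(-3 - 1*(-2))² + 13)² = (12*(-3 + 2)² + 13)² = (12*(-1)² + 13)² = (12*1 + 13)² = (12 + 13)² = 25² = 625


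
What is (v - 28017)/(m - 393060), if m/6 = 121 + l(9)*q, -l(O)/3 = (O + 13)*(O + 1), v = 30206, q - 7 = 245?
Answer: -2189/1390254 ≈ -0.0015745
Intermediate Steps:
q = 252 (q = 7 + 245 = 252)
l(O) = -3*(1 + O)*(13 + O) (l(O) = -3*(O + 13)*(O + 1) = -3*(13 + O)*(1 + O) = -3*(1 + O)*(13 + O))
m = -997194 (m = 6*(121 + (-39 - 42*9 - 3*9²)*252) = 6*(121 + (-39 - 378 - 3*81)*252) = 6*(121 + (-39 - 378 - 243)*252) = 6*(121 - 660*252) = 6*(121 - 166320) = 6*(-166199) = -997194)
(v - 28017)/(m - 393060) = (30206 - 28017)/(-997194 - 393060) = 2189/(-1390254) = 2189*(-1/1390254) = -2189/1390254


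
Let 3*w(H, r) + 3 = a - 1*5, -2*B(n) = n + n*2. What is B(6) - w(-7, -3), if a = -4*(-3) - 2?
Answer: -29/3 ≈ -9.6667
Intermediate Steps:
a = 10 (a = 12 - 2 = 10)
B(n) = -3*n/2 (B(n) = -(n + n*2)/2 = -(n + 2*n)/2 = -3*n/2)
w(H, r) = 2/3 (w(H, r) = -1 + (10 - 1*5)/3 = -1 + (10 - 5)/3 = -1 + (1/3)*5 = -1 + 5/3 = 2/3)
B(6) - w(-7, -3) = -3/2*6 - 1*2/3 = -9 - 2/3 = -29/3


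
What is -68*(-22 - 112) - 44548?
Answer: -35436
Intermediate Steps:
-68*(-22 - 112) - 44548 = -68*(-134) - 44548 = 9112 - 44548 = -35436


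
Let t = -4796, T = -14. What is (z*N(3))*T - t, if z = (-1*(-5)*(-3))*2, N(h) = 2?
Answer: 5636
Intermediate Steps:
z = -30 (z = (5*(-3))*2 = -15*2 = -30)
(z*N(3))*T - t = -30*2*(-14) - 1*(-4796) = -60*(-14) + 4796 = 840 + 4796 = 5636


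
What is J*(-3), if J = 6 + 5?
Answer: -33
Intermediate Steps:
J = 11
J*(-3) = 11*(-3) = -33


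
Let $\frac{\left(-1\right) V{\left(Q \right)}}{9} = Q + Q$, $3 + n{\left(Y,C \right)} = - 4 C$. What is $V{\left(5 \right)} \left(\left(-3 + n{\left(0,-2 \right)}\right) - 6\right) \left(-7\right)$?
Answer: $-2520$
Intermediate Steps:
$n{\left(Y,C \right)} = -3 - 4 C$
$V{\left(Q \right)} = - 18 Q$ ($V{\left(Q \right)} = - 9 \left(Q + Q\right) = - 9 \cdot 2 Q = - 18 Q$)
$V{\left(5 \right)} \left(\left(-3 + n{\left(0,-2 \right)}\right) - 6\right) \left(-7\right) = \left(-18\right) 5 \left(\left(-3 - -5\right) - 6\right) \left(-7\right) = - 90 \left(\left(-3 + \left(-3 + 8\right)\right) - 6\right) \left(-7\right) = - 90 \left(\left(-3 + 5\right) - 6\right) \left(-7\right) = - 90 \left(2 - 6\right) \left(-7\right) = \left(-90\right) \left(-4\right) \left(-7\right) = 360 \left(-7\right) = -2520$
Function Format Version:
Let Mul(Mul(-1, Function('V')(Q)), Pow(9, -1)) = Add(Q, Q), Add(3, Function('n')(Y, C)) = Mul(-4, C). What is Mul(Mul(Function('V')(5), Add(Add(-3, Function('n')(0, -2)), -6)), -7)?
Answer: -2520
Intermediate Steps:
Function('n')(Y, C) = Add(-3, Mul(-4, C))
Function('V')(Q) = Mul(-18, Q) (Function('V')(Q) = Mul(-9, Add(Q, Q)) = Mul(-9, Mul(2, Q)) = Mul(-18, Q))
Mul(Mul(Function('V')(5), Add(Add(-3, Function('n')(0, -2)), -6)), -7) = Mul(Mul(Mul(-18, 5), Add(Add(-3, Add(-3, Mul(-4, -2))), -6)), -7) = Mul(Mul(-90, Add(Add(-3, Add(-3, 8)), -6)), -7) = Mul(Mul(-90, Add(Add(-3, 5), -6)), -7) = Mul(Mul(-90, Add(2, -6)), -7) = Mul(Mul(-90, -4), -7) = Mul(360, -7) = -2520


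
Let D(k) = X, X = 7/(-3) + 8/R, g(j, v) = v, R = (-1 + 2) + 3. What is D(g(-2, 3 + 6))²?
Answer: ⅑ ≈ 0.11111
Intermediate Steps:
R = 4 (R = 1 + 3 = 4)
X = -⅓ (X = 7/(-3) + 8/4 = 7*(-⅓) + 8*(¼) = -7/3 + 2 = -⅓ ≈ -0.33333)
D(k) = -⅓
D(g(-2, 3 + 6))² = (-⅓)² = ⅑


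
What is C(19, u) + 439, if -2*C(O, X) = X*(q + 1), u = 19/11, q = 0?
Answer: 9639/22 ≈ 438.14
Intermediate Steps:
u = 19/11 (u = 19*(1/11) = 19/11 ≈ 1.7273)
C(O, X) = -X/2 (C(O, X) = -X*(0 + 1)/2 = -X/2)
C(19, u) + 439 = -1/2*19/11 + 439 = -19/22 + 439 = 9639/22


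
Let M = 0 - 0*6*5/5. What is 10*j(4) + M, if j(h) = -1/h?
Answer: -5/2 ≈ -2.5000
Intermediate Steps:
M = 0 (M = 0 - 0*5*(1/5) = 0 - 0 = 0 - 1*0 = 0 + 0 = 0)
10*j(4) + M = 10*(-1/4) + 0 = -5/2 + 0 = -5/2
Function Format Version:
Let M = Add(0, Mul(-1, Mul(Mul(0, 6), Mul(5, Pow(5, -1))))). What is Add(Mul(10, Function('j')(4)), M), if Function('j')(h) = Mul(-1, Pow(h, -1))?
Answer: Rational(-5, 2) ≈ -2.5000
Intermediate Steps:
M = 0 (M = Add(0, Mul(-1, Mul(0, Mul(5, Rational(1, 5))))) = Add(0, Mul(-1, Mul(0, 1))) = Add(0, Mul(-1, 0)) = Add(0, 0) = 0)
Add(Mul(10, Function('j')(4)), M) = Add(Mul(10, Mul(-1, Pow(4, -1))), 0) = Add(Mul(10, Mul(-1, Rational(1, 4))), 0) = Add(Mul(10, Rational(-1, 4)), 0) = Add(Rational(-5, 2), 0) = Rational(-5, 2)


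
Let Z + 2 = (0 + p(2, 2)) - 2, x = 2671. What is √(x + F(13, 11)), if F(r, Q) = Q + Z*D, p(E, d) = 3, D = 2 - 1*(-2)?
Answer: √2678 ≈ 51.749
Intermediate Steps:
D = 4 (D = 2 + 2 = 4)
Z = -1 (Z = -2 + ((0 + 3) - 2) = -2 + (3 - 2) = -2 + 1 = -1)
F(r, Q) = -4 + Q (F(r, Q) = Q - 1*4 = Q - 4 = -4 + Q)
√(x + F(13, 11)) = √(2671 + (-4 + 11)) = √(2671 + 7) = √2678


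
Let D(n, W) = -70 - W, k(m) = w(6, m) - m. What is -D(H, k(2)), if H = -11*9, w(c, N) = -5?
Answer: 63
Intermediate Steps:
H = -99
k(m) = -5 - m
-D(H, k(2)) = -(-70 - (-5 - 1*2)) = -(-70 - (-5 - 2)) = -(-70 - 1*(-7)) = -(-70 + 7) = -1*(-63) = 63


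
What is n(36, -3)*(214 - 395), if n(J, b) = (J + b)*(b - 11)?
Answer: 83622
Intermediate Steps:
n(J, b) = (-11 + b)*(J + b) (n(J, b) = (J + b)*(-11 + b) = (-11 + b)*(J + b))
n(36, -3)*(214 - 395) = ((-3)² - 11*36 - 11*(-3) + 36*(-3))*(214 - 395) = (9 - 396 + 33 - 108)*(-181) = -462*(-181) = 83622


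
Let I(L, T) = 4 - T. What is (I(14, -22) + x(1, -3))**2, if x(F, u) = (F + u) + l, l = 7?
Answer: 961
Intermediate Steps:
x(F, u) = 7 + F + u (x(F, u) = (F + u) + 7 = 7 + F + u)
(I(14, -22) + x(1, -3))**2 = ((4 - 1*(-22)) + (7 + 1 - 3))**2 = ((4 + 22) + 5)**2 = (26 + 5)**2 = 31**2 = 961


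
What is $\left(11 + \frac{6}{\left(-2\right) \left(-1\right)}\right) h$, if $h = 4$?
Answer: $56$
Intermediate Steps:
$\left(11 + \frac{6}{\left(-2\right) \left(-1\right)}\right) h = \left(11 + \frac{6}{\left(-2\right) \left(-1\right)}\right) 4 = \left(11 + \frac{6}{2}\right) 4 = \left(11 + 6 \cdot \frac{1}{2}\right) 4 = \left(11 + 3\right) 4 = 14 \cdot 4 = 56$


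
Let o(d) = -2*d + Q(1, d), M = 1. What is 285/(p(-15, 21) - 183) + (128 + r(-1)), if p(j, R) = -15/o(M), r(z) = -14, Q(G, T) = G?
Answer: 6289/56 ≈ 112.30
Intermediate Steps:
o(d) = 1 - 2*d (o(d) = -2*d + 1 = 1 - 2*d)
p(j, R) = 15 (p(j, R) = -15/(1 - 2*1) = -15/(1 - 2) = -15/(-1) = -15*(-1) = 15)
285/(p(-15, 21) - 183) + (128 + r(-1)) = 285/(15 - 183) + (128 - 14) = 285/(-168) + 114 = -1/168*285 + 114 = -95/56 + 114 = 6289/56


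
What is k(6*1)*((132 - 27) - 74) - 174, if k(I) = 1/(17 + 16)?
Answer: -5711/33 ≈ -173.06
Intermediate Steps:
k(I) = 1/33
k(6*1)*((132 - 27) - 74) - 174 = ((132 - 27) - 74)/33 - 174 = (105 - 74)/33 - 174 = (1/33)*31 - 174 = 31/33 - 174 = -5711/33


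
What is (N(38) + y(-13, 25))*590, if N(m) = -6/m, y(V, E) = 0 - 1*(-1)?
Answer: 9440/19 ≈ 496.84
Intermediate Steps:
y(V, E) = 1 (y(V, E) = 0 + 1 = 1)
(N(38) + y(-13, 25))*590 = (-6/38 + 1)*590 = (-6*1/38 + 1)*590 = (-3/19 + 1)*590 = (16/19)*590 = 9440/19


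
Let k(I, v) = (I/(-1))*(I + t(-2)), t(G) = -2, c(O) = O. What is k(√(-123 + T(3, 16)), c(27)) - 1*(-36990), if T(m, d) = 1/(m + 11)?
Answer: 519581/14 + I*√24094/7 ≈ 37113.0 + 22.175*I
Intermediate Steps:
T(m, d) = 1/(11 + m)
k(I, v) = -I*(-2 + I) (k(I, v) = (I/(-1))*(I - 2) = (I*(-1))*(-2 + I) = (-I)*(-2 + I) = -I*(-2 + I))
k(√(-123 + T(3, 16)), c(27)) - 1*(-36990) = √(-123 + 1/(11 + 3))*(2 - √(-123 + 1/(11 + 3))) - 1*(-36990) = √(-123 + 1/14)*(2 - √(-123 + 1/14)) + 36990 = √(-1721/14)*(2 - √(-1721/14)) + 36990 = (I*√24094/14)*(2 - I*√24094/14) + 36990 = I*√24094*(2 - I*√24094/14)/14 + 36990 = 36990 + I*√24094*(2 - I*√24094/14)/14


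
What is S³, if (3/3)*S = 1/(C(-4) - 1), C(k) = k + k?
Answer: -1/729 ≈ -0.0013717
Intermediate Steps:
C(k) = 2*k
S = -⅑ (S = 1/(2*(-4) - 1) = 1/(-8 - 1) = 1/(-9) = -⅑ ≈ -0.11111)
S³ = (-⅑)³ = -1/729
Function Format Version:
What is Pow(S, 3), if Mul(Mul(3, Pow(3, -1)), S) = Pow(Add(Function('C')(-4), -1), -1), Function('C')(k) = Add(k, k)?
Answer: Rational(-1, 729) ≈ -0.0013717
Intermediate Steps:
Function('C')(k) = Mul(2, k)
S = Rational(-1, 9) (S = Pow(Add(Mul(2, -4), -1), -1) = Pow(Add(-8, -1), -1) = Pow(-9, -1) = Rational(-1, 9) ≈ -0.11111)
Pow(S, 3) = Pow(Rational(-1, 9), 3) = Rational(-1, 729)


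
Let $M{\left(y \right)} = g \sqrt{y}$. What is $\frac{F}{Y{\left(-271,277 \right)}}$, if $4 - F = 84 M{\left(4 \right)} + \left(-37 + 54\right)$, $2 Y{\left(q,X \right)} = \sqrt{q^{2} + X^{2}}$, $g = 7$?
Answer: $- \frac{1189 \sqrt{150170}}{75085} \approx -6.1365$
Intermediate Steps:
$M{\left(y \right)} = 7 \sqrt{y}$
$Y{\left(q,X \right)} = \frac{\sqrt{X^{2} + q^{2}}}{2}$ ($Y{\left(q,X \right)} = \frac{\sqrt{q^{2} + X^{2}}}{2} = \frac{\sqrt{X^{2} + q^{2}}}{2}$)
$F = -1189$ ($F = 4 - \left(84 \cdot 7 \sqrt{4} + \left(-37 + 54\right)\right) = 4 - \left(84 \cdot 7 \cdot 2 + 17\right) = 4 - \left(84 \cdot 14 + 17\right) = 4 - \left(1176 + 17\right) = 4 - 1193 = -1189$)
$\frac{F}{Y{\left(-271,277 \right)}} = - \frac{1189}{\frac{1}{2} \sqrt{277^{2} + \left(-271\right)^{2}}} = - \frac{1189}{\frac{1}{2} \sqrt{76729 + 73441}} = - \frac{1189}{\frac{1}{2} \sqrt{150170}} = - 1189 \frac{\sqrt{150170}}{75085} = - \frac{1189 \sqrt{150170}}{75085}$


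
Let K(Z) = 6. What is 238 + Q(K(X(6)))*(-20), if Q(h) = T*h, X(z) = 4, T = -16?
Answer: 2158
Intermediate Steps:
Q(h) = -16*h
238 + Q(K(X(6)))*(-20) = 238 - 16*6*(-20) = 238 - 96*(-20) = 238 + 1920 = 2158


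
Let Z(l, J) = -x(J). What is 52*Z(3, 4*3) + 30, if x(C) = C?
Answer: -594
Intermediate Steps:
Z(l, J) = -J
52*Z(3, 4*3) + 30 = 52*(-4*3) + 30 = 52*(-1*12) + 30 = 52*(-12) + 30 = -624 + 30 = -594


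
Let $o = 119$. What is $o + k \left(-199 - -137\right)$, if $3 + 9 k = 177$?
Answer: $- \frac{3239}{3} \approx -1079.7$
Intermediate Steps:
$k = \frac{58}{3}$ ($k = - \frac{1}{3} + \frac{1}{9} \cdot 177 = - \frac{1}{3} + \frac{59}{3} = \frac{58}{3} \approx 19.333$)
$o + k \left(-199 - -137\right) = 119 + \frac{58 \left(-199 - -137\right)}{3} = 119 + \frac{58 \left(-199 + 137\right)}{3} = 119 + \frac{58}{3} \left(-62\right) = 119 - \frac{3596}{3} = - \frac{3239}{3}$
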